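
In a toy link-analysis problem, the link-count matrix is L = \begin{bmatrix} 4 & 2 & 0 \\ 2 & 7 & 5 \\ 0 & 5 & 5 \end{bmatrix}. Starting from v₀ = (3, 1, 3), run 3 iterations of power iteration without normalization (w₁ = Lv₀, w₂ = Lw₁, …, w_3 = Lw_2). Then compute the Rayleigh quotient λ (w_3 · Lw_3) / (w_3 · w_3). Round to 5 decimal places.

11.42370

w1 = Lv₀ = (4·3 + 2·1 + 0·3; 2·3 + 7·1 + 5·3; 0·3 + 5·1 + 5·3) = (14, 28, 20)
w2 = Lw1 = (4·14 + 2·28 + 0·20; 2·14 + 7·28 + 5·20; 0·14 + 5·28 + 5·20) = (112, 324, 240)
w3 = Lw2 = (1096, 3692, 2820)
Lw3 = (11768, 42136, 32560)
w3·Lw3 = 1096·11768 + 3692·42136 + 2820·32560 = 260283040; w3·w3 = 1096·1096 + 3692·3692 + 2820·2820 = 22784480
λ ≈ 260283040/22784480 = 11.42370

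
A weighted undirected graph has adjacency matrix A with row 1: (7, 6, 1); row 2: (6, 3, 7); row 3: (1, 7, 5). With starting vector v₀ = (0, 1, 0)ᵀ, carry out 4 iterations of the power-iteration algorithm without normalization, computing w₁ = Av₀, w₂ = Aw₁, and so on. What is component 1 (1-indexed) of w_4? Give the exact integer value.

15408

w1 = Av₀ = (6, 3, 7)
w2 = Aw1 = (67, 94, 62)
w3 = Aw2 = (1095, 1118, 1035)
w4 = Aw3 = (15408, 17169, 14096)
The requested component of w4 is 15408.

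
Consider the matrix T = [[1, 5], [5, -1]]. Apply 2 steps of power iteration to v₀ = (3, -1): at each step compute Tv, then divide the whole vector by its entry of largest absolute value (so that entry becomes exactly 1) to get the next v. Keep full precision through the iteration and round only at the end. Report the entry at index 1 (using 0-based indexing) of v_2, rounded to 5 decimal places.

-0.33333

Tv0 = (-2.000000, 16.000000); divide by 16.000000 → v1 = (-0.125000, 1.000000)
Tv1 = (4.875000, -1.625000); divide by 4.875000 → v2 = (1.000000, -0.333333)
Requested entry of v2: -26/78 = -0.33333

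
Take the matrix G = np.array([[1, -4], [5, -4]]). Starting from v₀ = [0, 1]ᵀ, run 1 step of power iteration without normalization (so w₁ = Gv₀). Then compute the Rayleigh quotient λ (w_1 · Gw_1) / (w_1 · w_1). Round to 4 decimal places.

w1 = Gv₀ = (1·0 + (-4)·1; 5·0 + (-4)·1) = (-4, -4)
Gw1 = (12, -4)
w1·Gw1 = (-4)·12 + (-4)·(-4) = -32; w1·w1 = (-4)·(-4) + (-4)·(-4) = 32
λ ≈ -32/32 = -1.0000

λ ≈ -1.0000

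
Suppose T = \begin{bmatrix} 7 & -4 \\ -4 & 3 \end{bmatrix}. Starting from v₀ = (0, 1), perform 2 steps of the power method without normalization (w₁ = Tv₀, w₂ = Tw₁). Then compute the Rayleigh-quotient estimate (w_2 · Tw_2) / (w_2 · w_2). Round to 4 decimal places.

λ ≈ 9.4719

w1 = Tv₀ = (-4, 3)
w2 = Tw1 = (-40, 25)
Tw2 = (-380, 235)
w2·Tw2 = (-40)·(-380) + 25·235 = 21075; w2·w2 = (-40)·(-40) + 25·25 = 2225
λ ≈ 21075/2225 = 9.4719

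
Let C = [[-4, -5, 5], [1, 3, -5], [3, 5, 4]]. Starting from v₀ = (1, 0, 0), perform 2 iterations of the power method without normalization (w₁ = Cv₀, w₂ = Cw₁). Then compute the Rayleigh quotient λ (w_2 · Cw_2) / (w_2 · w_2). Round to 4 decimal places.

λ ≈ 0.9070

w1 = Cv₀ = (-4, 1, 3)
w2 = Cw1 = (26, -16, 5)
Cw2 = (1, -47, 18)
w2·Cw2 = 26·1 + (-16)·(-47) + 5·18 = 868; w2·w2 = 26·26 + (-16)·(-16) + 5·5 = 957
λ ≈ 868/957 = 0.9070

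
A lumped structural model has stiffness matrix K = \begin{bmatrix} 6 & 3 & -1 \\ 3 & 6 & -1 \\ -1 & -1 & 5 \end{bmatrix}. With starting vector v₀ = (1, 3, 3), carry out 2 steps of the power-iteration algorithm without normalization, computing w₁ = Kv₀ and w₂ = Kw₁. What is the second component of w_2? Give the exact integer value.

w1 = Kv₀ = (6·1 + 3·3 + (-1)·3; 3·1 + 6·3 + (-1)·3; (-1)·1 + (-1)·3 + 5·3) = (12, 18, 11)
w2 = Kw1 = (6·12 + 3·18 + (-1)·11; 3·12 + 6·18 + (-1)·11; (-1)·12 + (-1)·18 + 5·11) = (115, 133, 25)
The requested component of w2 is 133.

133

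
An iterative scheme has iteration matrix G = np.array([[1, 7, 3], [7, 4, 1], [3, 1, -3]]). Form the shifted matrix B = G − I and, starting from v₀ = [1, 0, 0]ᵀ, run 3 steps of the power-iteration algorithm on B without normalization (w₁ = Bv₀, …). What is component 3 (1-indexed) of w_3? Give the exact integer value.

B = G − I has rows (0, 7, 3); (7, 3, 1); (3, 1, -4)
w1 = Bv₀ = (0, 7, 3)
w2 = Bw1 = (58, 24, -5)
w3 = Bw2 = (153, 473, 218)
Requested component of w3: 218

218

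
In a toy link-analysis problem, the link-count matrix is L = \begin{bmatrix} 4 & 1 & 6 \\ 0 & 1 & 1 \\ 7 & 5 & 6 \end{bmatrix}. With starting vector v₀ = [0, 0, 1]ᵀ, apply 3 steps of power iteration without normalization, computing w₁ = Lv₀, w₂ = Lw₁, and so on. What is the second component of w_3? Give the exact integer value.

w1 = Lv₀ = (4·0 + 1·0 + 6·1; 0·0 + 1·0 + 1·1; 7·0 + 5·0 + 6·1) = (6, 1, 6)
w2 = Lw1 = (4·6 + 1·1 + 6·6; 0·6 + 1·1 + 1·6; 7·6 + 5·1 + 6·6) = (61, 7, 83)
w3 = Lw2 = (749, 90, 960)
The requested component of w3 is 90.

90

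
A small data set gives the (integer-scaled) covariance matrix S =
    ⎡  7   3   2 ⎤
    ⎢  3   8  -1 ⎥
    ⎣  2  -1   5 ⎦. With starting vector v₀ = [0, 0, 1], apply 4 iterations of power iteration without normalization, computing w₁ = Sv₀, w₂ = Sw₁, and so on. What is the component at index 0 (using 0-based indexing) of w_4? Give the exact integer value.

1631

w1 = Sv₀ = (7·0 + 3·0 + 2·1; 3·0 + 8·0 + (-1)·1; 2·0 + (-1)·0 + 5·1) = (2, -1, 5)
w2 = Sw1 = (7·2 + 3·(-1) + 2·5; 3·2 + 8·(-1) + (-1)·5; 2·2 + (-1)·(-1) + 5·5) = (21, -7, 30)
w3 = Sw2 = (186, -23, 199)
w4 = Sw3 = (1631, 175, 1390)
The requested component of w4 is 1631.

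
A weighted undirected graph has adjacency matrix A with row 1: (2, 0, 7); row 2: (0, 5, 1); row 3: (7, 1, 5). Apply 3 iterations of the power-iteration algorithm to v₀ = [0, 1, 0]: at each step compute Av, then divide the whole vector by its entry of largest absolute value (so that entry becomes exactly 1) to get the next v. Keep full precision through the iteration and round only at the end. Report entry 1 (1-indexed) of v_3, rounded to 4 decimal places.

Av0 = (0.00000, 5.00000, 1.00000); divide by 5.00000 → v1 = (0.00000, 1.00000, 0.20000)
Av1 = (1.40000, 5.20000, 2.00000); divide by 5.20000 → v2 = (0.26923, 1.00000, 0.38462)
Av2 = (3.23077, 5.38462, 4.80769); divide by 5.38462 → v3 = (0.60000, 1.00000, 0.89286)
Requested entry of v3: 84/140 = 0.6000

0.6000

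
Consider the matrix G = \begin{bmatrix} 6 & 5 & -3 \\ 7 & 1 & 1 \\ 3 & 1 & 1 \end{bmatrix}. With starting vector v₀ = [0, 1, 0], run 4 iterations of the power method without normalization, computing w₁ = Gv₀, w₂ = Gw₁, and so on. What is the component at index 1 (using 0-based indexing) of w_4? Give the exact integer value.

2710

w1 = Gv₀ = (5, 1, 1)
w2 = Gw1 = (32, 37, 17)
w3 = Gw2 = (326, 278, 150)
w4 = Gw3 = (2896, 2710, 1406)
The requested component of w4 is 2710.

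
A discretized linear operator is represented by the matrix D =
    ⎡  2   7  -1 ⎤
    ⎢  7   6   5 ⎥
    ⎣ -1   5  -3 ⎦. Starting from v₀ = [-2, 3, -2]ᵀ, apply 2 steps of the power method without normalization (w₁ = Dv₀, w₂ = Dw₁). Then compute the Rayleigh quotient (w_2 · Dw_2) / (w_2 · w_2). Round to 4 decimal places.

w1 = Dv₀ = (2·(-2) + 7·3 + (-1)·(-2); 7·(-2) + 6·3 + 5·(-2); (-1)·(-2) + 5·3 + (-3)·(-2)) = (19, -6, 23)
w2 = Dw1 = (2·19 + 7·(-6) + (-1)·23; 7·19 + 6·(-6) + 5·23; (-1)·19 + 5·(-6) + (-3)·23) = (-27, 212, -118)
Dw2 = (1548, 493, 1441)
w2·Dw2 = (-27)·1548 + 212·493 + (-118)·1441 = -107318; w2·w2 = (-27)·(-27) + 212·212 + (-118)·(-118) = 59597
λ ≈ -107318/59597 = -1.8007

λ ≈ -1.8007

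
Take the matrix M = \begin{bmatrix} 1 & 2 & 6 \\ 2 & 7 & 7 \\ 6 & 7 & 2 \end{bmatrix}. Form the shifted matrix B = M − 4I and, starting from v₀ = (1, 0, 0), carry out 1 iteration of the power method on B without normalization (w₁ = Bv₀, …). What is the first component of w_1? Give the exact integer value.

-3

B = M − 4I has rows (-3, 2, 6); (2, 3, 7); (6, 7, -2)
w1 = Bv₀ = ((-3)·1 + 2·0 + 6·0; 2·1 + 3·0 + 7·0; 6·1 + 7·0 + (-2)·0) = (-3, 2, 6)
Requested component of w1: -3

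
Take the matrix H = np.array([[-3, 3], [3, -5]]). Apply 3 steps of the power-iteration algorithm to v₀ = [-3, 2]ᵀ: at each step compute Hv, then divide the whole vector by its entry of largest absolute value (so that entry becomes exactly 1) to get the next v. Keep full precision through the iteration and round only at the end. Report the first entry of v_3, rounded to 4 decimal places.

Hv0 = (15.00000, -19.00000); divide by -19.00000 → v1 = (-0.78947, 1.00000)
Hv1 = (5.36842, -7.36842); divide by -7.36842 → v2 = (-0.72857, 1.00000)
Hv2 = (5.18571, -7.18571); divide by -7.18571 → v3 = (-0.72167, 1.00000)
Requested entry of v3: 726/-1006 = -0.7217

-0.7217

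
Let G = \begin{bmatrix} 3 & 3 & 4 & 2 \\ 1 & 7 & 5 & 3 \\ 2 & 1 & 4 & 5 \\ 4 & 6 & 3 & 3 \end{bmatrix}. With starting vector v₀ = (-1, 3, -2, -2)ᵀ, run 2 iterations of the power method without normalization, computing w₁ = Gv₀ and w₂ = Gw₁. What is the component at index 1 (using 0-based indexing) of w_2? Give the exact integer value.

w1 = Gv₀ = (3·(-1) + 3·3 + 4·(-2) + 2·(-2); 1·(-1) + 7·3 + 5·(-2) + 3·(-2); 2·(-1) + 1·3 + 4·(-2) + 5·(-2); 4·(-1) + 6·3 + 3·(-2) + 3·(-2)) = (-6, 4, -17, 2)
w2 = Gw1 = (3·(-6) + 3·4 + 4·(-17) + 2·2; 1·(-6) + 7·4 + 5·(-17) + 3·2; 2·(-6) + 1·4 + 4·(-17) + 5·2; 4·(-6) + 6·4 + 3·(-17) + 3·2) = (-70, -57, -66, -45)
The requested component of w2 is -57.

-57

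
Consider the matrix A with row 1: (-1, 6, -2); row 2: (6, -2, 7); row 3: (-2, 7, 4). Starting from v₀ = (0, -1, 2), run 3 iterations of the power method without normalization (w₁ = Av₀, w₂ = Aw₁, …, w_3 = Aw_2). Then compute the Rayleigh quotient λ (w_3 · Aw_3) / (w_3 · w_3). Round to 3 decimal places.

w1 = Av₀ = ((-1)·0 + 6·(-1) + (-2)·2; 6·0 + (-2)·(-1) + 7·2; (-2)·0 + 7·(-1) + 4·2) = (-10, 16, 1)
w2 = Aw1 = ((-1)·(-10) + 6·16 + (-2)·1; 6·(-10) + (-2)·16 + 7·1; (-2)·(-10) + 7·16 + 4·1) = (104, -85, 136)
w3 = Aw2 = (-886, 1746, -259)
Aw3 = (11880, -10621, 12958)
w3·Aw3 = (-886)·11880 + 1746·(-10621) + (-259)·12958 = -32426068; w3·w3 = (-886)·(-886) + 1746·1746 + (-259)·(-259) = 3900593
λ ≈ -32426068/3900593 = -8.313

λ ≈ -8.313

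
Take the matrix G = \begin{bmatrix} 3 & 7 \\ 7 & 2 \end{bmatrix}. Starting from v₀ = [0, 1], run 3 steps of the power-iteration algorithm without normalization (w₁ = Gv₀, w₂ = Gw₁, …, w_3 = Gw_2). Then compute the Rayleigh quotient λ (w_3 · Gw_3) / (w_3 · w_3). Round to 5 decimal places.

w1 = Gv₀ = (7, 2)
w2 = Gw1 = (35, 53)
w3 = Gw2 = (476, 351)
Gw3 = (3885, 4034)
w3·Gw3 = 476·3885 + 351·4034 = 3265194; w3·w3 = 476·476 + 351·351 = 349777
λ ≈ 3265194/349777 = 9.33507

9.33507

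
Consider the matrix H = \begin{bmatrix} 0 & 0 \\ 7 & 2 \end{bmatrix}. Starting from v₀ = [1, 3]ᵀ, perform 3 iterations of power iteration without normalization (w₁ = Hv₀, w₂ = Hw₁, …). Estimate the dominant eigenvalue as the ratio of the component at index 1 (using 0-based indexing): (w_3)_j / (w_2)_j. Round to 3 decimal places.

2.000

w1 = Hv₀ = (0, 13)
w2 = Hw1 = (0, 26)
w3 = Hw2 = (0, 52)
Ratio at component: 52 / 26 = 2.000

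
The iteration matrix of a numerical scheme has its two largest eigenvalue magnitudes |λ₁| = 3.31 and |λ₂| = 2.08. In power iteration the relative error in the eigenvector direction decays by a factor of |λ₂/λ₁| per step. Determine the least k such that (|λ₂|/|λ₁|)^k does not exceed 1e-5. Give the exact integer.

25

|λ₂/λ₁| = 2.08/3.31 = 0.62840
Need k ≥ ln(1e-5) / ln(0.62840) = -11.5129 / -0.4646 ≈ 24.781
Smallest integer k satisfying the bound: 25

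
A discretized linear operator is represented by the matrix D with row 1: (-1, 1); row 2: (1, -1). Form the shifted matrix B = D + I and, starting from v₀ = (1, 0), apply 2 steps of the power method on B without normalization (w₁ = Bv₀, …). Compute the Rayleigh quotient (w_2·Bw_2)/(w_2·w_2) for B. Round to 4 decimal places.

B = D + I has rows (0, 1); (1, 0)
w1 = Bv₀ = (0, 1)
w2 = Bw1 = (1, 0)
Bw2 = (0, 1)
w2·Bw2 = 0; w2·w2 = 1; μ ≈ 0/1 = 0.0000

μ ≈ 0.0000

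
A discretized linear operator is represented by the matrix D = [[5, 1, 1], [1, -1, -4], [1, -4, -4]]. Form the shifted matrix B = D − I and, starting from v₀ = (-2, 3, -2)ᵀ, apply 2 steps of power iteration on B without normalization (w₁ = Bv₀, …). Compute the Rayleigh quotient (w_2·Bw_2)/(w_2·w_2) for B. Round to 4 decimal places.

μ ≈ 0.5848

B = D − I has rows (4, 1, 1); (1, -2, -4); (1, -4, -5)
w1 = Bv₀ = (-7, 0, -4)
w2 = Bw1 = (-32, 9, 13)
Bw2 = (-106, -102, -133)
w2·Bw2 = 745; w2·w2 = 1274; μ ≈ 745/1274 = 0.5848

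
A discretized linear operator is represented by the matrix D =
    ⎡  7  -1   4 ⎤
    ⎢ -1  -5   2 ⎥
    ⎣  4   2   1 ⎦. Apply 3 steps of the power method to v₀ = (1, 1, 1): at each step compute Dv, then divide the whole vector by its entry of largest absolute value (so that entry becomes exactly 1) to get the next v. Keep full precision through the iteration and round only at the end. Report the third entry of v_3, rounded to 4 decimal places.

0.5851

Dv0 = (10.00000, -4.00000, 7.00000); divide by 10.00000 → v1 = (1.00000, -0.40000, 0.70000)
Dv1 = (10.20000, 2.40000, 3.90000); divide by 10.20000 → v2 = (1.00000, 0.23529, 0.38235)
Dv2 = (8.29412, -1.41176, 4.85294); divide by 8.29412 → v3 = (1.00000, -0.17021, 0.58511)
Requested entry of v3: 495/846 = 0.5851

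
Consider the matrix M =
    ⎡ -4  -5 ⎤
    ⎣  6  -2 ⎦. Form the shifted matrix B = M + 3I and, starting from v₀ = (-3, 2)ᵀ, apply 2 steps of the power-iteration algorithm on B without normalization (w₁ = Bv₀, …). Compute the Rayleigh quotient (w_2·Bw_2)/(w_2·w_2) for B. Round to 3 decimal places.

μ ≈ -0.846

B = M + 3I has rows (-1, -5); (6, 1)
w1 = Bv₀ = ((-1)·(-3) + (-5)·2; 6·(-3) + 1·2) = (-7, -16)
w2 = Bw1 = ((-1)·(-7) + (-5)·(-16); 6·(-7) + 1·(-16)) = (87, -58)
Bw2 = (203, 464)
w2·Bw2 = -9251; w2·w2 = 10933; μ ≈ -9251/10933 = -0.846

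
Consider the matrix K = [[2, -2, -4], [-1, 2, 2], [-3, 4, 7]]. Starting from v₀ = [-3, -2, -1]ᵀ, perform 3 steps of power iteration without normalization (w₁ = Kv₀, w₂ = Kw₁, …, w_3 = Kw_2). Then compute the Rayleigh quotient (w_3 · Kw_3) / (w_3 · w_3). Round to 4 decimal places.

w1 = Kv₀ = (2·(-3) + (-2)·(-2) + (-4)·(-1); (-1)·(-3) + 2·(-2) + 2·(-1); (-3)·(-3) + 4·(-2) + 7·(-1)) = (2, -3, -6)
w2 = Kw1 = (2·2 + (-2)·(-3) + (-4)·(-6); (-1)·2 + 2·(-3) + 2·(-6); (-3)·2 + 4·(-3) + 7·(-6)) = (34, -20, -60)
w3 = Kw2 = (348, -194, -602)
Kw3 = (3492, -1940, -6034)
w3·Kw3 = 348·3492 + (-194)·(-1940) + (-602)·(-6034) = 5224044; w3·w3 = 348·348 + (-194)·(-194) + (-602)·(-602) = 521144
λ ≈ 5224044/521144 = 10.0242

λ ≈ 10.0242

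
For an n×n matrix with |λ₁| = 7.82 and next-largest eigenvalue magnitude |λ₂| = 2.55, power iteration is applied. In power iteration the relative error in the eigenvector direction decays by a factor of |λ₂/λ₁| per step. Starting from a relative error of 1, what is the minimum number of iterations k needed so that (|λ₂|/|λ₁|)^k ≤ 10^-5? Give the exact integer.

11

|λ₂/λ₁| = 2.55/7.82 = 0.32609
Need k ≥ ln(10^-5) / ln(0.32609) = -11.5129 / -1.1206 ≈ 10.274
Smallest integer k satisfying the bound: 11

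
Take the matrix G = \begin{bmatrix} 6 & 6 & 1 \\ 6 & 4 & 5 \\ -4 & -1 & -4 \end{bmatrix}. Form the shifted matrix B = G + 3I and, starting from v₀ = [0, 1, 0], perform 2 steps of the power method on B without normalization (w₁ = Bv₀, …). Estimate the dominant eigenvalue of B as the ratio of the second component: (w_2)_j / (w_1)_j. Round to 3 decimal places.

B = G + 3I has rows (9, 6, 1); (6, 7, 5); (-4, -1, -1)
w1 = Bv₀ = (9·0 + 6·1 + 1·0; 6·0 + 7·1 + 5·0; (-4)·0 + (-1)·1 + (-1)·0) = (6, 7, -1)
w2 = Bw1 = (9·6 + 6·7 + 1·(-1); 6·6 + 7·7 + 5·(-1); (-4)·6 + (-1)·7 + (-1)·(-1)) = (95, 80, -30)
Ratio: 80/7 = 11.429

μ ≈ 11.429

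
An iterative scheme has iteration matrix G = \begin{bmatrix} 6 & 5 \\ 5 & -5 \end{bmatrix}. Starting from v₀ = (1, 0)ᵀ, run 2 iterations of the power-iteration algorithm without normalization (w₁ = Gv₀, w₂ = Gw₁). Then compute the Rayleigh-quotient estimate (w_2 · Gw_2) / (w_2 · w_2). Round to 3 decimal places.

6.741

w1 = Gv₀ = (6, 5)
w2 = Gw1 = (61, 5)
Gw2 = (391, 280)
w2·Gw2 = 61·391 + 5·280 = 25251; w2·w2 = 61·61 + 5·5 = 3746
λ ≈ 25251/3746 = 6.741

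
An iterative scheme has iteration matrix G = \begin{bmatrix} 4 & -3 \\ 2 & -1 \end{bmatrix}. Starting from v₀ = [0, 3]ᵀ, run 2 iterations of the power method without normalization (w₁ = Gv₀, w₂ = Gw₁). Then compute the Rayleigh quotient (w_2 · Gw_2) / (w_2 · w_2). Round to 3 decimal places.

λ ≈ 2.396

w1 = Gv₀ = (4·0 + (-3)·3; 2·0 + (-1)·3) = (-9, -3)
w2 = Gw1 = (4·(-9) + (-3)·(-3); 2·(-9) + (-1)·(-3)) = (-27, -15)
Gw2 = (-63, -39)
w2·Gw2 = (-27)·(-63) + (-15)·(-39) = 2286; w2·w2 = (-27)·(-27) + (-15)·(-15) = 954
λ ≈ 2286/954 = 2.396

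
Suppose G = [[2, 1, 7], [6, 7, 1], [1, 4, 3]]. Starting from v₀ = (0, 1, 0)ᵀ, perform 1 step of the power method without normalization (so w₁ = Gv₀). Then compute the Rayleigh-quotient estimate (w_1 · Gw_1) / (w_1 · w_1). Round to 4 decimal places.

w1 = Gv₀ = (2·0 + 1·1 + 7·0; 6·0 + 7·1 + 1·0; 1·0 + 4·1 + 3·0) = (1, 7, 4)
Gw1 = (37, 59, 41)
w1·Gw1 = 1·37 + 7·59 + 4·41 = 614; w1·w1 = 1·1 + 7·7 + 4·4 = 66
λ ≈ 614/66 = 9.3030

9.3030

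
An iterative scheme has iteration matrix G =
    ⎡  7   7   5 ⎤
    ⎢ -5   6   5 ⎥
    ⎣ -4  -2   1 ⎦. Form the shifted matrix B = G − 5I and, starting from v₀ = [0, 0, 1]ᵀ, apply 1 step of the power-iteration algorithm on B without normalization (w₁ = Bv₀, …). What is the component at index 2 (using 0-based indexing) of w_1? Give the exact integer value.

B = G − 5I has rows (2, 7, 5); (-5, 1, 5); (-4, -2, -4)
w1 = Bv₀ = (2·0 + 7·0 + 5·1; (-5)·0 + 1·0 + 5·1; (-4)·0 + (-2)·0 + (-4)·1) = (5, 5, -4)
Requested component of w1: -4

-4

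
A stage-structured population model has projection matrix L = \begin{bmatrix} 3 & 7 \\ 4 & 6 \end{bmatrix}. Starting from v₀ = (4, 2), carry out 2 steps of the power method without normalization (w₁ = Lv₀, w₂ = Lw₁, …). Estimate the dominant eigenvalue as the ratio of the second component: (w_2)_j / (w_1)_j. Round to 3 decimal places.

9.714

w1 = Lv₀ = (26, 28)
w2 = Lw1 = (274, 272)
Ratio at component: 272 / 28 = 9.714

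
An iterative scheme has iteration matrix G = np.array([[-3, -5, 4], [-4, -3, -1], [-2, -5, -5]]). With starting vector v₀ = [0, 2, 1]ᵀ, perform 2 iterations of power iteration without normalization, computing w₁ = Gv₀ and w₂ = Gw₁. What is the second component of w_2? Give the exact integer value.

w1 = Gv₀ = (-6, -7, -15)
w2 = Gw1 = (-7, 60, 122)
The requested component of w2 is 60.

60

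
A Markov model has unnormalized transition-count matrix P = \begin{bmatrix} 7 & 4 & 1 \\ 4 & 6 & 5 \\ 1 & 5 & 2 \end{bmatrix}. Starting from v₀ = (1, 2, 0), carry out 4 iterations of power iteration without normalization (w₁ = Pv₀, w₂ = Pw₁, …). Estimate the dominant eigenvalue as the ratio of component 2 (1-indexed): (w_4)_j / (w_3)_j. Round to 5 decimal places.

12.31233

w1 = Pv₀ = (15, 16, 11)
w2 = Pw1 = (180, 211, 117)
w3 = Pw2 = (2221, 2571, 1469)
w4 = Pw3 = (27300, 31655, 18014)
Ratio at component: 31655 / 2571 = 12.31233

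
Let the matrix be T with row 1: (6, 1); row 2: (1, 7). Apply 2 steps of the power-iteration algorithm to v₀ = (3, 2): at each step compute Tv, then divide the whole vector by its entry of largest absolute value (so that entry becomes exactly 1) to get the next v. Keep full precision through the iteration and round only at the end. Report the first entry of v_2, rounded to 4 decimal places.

Tv0 = (20.00000, 17.00000); divide by 20.00000 → v1 = (1.00000, 0.85000)
Tv1 = (6.85000, 6.95000); divide by 6.95000 → v2 = (0.98561, 1.00000)
Requested entry of v2: 137/139 = 0.9856

0.9856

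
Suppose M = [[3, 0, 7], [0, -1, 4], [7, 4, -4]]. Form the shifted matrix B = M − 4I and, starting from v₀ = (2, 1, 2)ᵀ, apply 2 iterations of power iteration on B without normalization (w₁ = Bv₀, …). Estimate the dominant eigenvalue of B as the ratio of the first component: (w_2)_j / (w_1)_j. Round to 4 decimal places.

0.1667

B = M − 4I has rows (-1, 0, 7); (0, -5, 4); (7, 4, -8)
w1 = Bv₀ = ((-1)·2 + 0·1 + 7·2; 0·2 + (-5)·1 + 4·2; 7·2 + 4·1 + (-8)·2) = (12, 3, 2)
w2 = Bw1 = ((-1)·12 + 0·3 + 7·2; 0·12 + (-5)·3 + 4·2; 7·12 + 4·3 + (-8)·2) = (2, -7, 80)
Ratio: 2/12 = 0.1667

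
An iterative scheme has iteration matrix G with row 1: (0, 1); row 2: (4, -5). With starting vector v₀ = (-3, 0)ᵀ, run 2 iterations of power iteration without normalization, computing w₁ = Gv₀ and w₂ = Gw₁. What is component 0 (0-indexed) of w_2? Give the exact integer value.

w1 = Gv₀ = (0·(-3) + 1·0; 4·(-3) + (-5)·0) = (0, -12)
w2 = Gw1 = (0·0 + 1·(-12); 4·0 + (-5)·(-12)) = (-12, 60)
The requested component of w2 is -12.

-12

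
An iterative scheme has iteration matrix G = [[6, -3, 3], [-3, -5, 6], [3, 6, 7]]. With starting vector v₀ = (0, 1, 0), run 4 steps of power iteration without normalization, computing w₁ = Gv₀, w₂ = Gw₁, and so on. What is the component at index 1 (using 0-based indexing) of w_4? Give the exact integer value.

w1 = Gv₀ = (6·0 + (-3)·1 + 3·0; (-3)·0 + (-5)·1 + 6·0; 3·0 + 6·1 + 7·0) = (-3, -5, 6)
w2 = Gw1 = (6·(-3) + (-3)·(-5) + 3·6; (-3)·(-3) + (-5)·(-5) + 6·6; 3·(-3) + 6·(-5) + 7·6) = (15, 70, 3)
w3 = Gw2 = (-111, -377, 486)
w4 = Gw3 = (1923, 5134, 807)
The requested component of w4 is 5134.

5134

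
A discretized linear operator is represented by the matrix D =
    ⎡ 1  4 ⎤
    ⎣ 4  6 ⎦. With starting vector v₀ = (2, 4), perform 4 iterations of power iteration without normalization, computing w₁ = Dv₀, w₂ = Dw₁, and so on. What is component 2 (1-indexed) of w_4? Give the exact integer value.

w1 = Dv₀ = (1·2 + 4·4; 4·2 + 6·4) = (18, 32)
w2 = Dw1 = (1·18 + 4·32; 4·18 + 6·32) = (146, 264)
w3 = Dw2 = (1202, 2168)
w4 = Dw3 = (9874, 17816)
The requested component of w4 is 17816.

17816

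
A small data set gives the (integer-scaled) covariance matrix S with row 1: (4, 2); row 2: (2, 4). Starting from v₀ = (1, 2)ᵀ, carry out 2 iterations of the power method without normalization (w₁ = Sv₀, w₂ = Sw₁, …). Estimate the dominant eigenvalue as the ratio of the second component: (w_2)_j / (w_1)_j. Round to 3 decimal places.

λ ≈ 5.600

w1 = Sv₀ = (8, 10)
w2 = Sw1 = (52, 56)
Ratio at component: 56 / 10 = 5.600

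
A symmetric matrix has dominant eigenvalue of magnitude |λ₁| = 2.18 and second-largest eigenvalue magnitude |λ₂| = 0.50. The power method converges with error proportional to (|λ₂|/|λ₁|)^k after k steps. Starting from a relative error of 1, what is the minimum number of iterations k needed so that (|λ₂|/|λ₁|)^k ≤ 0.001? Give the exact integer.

5

|λ₂/λ₁| = 0.50/2.18 = 0.22936
Need k ≥ ln(0.001) / ln(0.22936) = -6.9078 / -1.4725 ≈ 4.691
Smallest integer k satisfying the bound: 5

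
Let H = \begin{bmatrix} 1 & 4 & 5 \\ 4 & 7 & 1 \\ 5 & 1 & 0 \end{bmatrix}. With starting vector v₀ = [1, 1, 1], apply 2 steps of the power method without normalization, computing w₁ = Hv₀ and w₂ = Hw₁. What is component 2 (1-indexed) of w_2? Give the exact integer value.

w1 = Hv₀ = (1·1 + 4·1 + 5·1; 4·1 + 7·1 + 1·1; 5·1 + 1·1 + 0·1) = (10, 12, 6)
w2 = Hw1 = (1·10 + 4·12 + 5·6; 4·10 + 7·12 + 1·6; 5·10 + 1·12 + 0·6) = (88, 130, 62)
The requested component of w2 is 130.

130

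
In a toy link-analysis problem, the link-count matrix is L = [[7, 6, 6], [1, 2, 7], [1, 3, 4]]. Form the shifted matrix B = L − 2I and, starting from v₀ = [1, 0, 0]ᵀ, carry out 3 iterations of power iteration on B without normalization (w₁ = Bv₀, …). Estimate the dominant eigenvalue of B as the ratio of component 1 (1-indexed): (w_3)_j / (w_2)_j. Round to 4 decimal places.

8.5676

B = L − 2I has rows (5, 6, 6); (1, 0, 7); (1, 3, 2)
w1 = Bv₀ = (5, 1, 1)
w2 = Bw1 = (37, 12, 10)
w3 = Bw2 = (317, 107, 93)
Ratio: 317/37 = 8.5676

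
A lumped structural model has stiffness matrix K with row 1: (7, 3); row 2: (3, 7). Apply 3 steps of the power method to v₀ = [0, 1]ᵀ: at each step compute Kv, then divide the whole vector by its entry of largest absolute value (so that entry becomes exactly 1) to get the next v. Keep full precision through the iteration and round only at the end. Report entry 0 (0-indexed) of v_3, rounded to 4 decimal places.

Kv0 = (3.00000, 7.00000); divide by 7.00000 → v1 = (0.42857, 1.00000)
Kv1 = (6.00000, 8.28571); divide by 8.28571 → v2 = (0.72414, 1.00000)
Kv2 = (8.06897, 9.17241); divide by 9.17241 → v3 = (0.87970, 1.00000)
Requested entry of v3: 468/532 = 0.8797

0.8797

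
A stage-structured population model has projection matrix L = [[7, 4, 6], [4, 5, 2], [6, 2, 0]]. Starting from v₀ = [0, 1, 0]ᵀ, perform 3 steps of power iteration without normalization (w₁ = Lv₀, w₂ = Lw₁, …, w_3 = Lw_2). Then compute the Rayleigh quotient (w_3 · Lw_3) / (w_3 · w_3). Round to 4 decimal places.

λ ≈ 12.9519

w1 = Lv₀ = (4, 5, 2)
w2 = Lw1 = (60, 45, 34)
w3 = Lw2 = (804, 533, 450)
Lw3 = (10460, 6781, 5890)
w3·Lw3 = 804·10460 + 533·6781 + 450·5890 = 14674613; w3·w3 = 804·804 + 533·533 + 450·450 = 1133005
λ ≈ 14674613/1133005 = 12.9519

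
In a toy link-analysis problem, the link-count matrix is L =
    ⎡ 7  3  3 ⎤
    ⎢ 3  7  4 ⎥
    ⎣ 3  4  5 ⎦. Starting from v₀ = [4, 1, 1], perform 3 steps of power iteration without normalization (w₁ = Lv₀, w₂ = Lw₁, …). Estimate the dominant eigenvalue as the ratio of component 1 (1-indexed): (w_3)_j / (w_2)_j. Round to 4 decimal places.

w1 = Lv₀ = (34, 23, 21)
w2 = Lw1 = (370, 347, 299)
w3 = Lw2 = (4528, 4735, 3993)
Ratio at component: 4528 / 370 = 12.2378

12.2378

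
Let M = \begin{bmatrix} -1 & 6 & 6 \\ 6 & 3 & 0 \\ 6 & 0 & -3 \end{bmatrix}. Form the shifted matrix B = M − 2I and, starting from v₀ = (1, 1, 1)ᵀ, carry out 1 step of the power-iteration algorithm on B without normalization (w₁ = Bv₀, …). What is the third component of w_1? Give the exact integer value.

B = M − 2I has rows (-3, 6, 6); (6, 1, 0); (6, 0, -5)
w1 = Bv₀ = (9, 7, 1)
Requested component of w1: 1

1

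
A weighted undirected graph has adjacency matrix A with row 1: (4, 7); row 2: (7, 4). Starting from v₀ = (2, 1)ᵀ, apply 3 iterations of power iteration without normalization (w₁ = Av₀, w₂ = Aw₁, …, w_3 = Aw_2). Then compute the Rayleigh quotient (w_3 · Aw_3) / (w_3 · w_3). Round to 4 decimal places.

10.9994

w1 = Av₀ = (4·2 + 7·1; 7·2 + 4·1) = (15, 18)
w2 = Aw1 = (4·15 + 7·18; 7·15 + 4·18) = (186, 177)
w3 = Aw2 = (1983, 2010)
Aw3 = (22002, 21921)
w3·Aw3 = 1983·22002 + 2010·21921 = 87691176; w3·w3 = 1983·1983 + 2010·2010 = 7972389
λ ≈ 87691176/7972389 = 10.9994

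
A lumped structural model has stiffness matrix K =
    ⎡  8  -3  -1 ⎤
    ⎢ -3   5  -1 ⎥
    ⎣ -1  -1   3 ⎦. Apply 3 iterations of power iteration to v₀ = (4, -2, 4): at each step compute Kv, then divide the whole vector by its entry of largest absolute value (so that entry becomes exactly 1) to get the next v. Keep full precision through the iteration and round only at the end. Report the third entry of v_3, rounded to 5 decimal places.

-0.00935

Kv0 = (34.000000, -26.000000, 10.000000); divide by 34.000000 → v1 = (1.000000, -0.764706, 0.294118)
Kv1 = (10.000000, -7.117647, 0.647059); divide by 10.000000 → v2 = (1.000000, -0.711765, 0.064706)
Kv2 = (10.070588, -6.623529, -0.094118); divide by 10.070588 → v3 = (1.000000, -0.657710, -0.009346)
Requested entry of v3: -32/3424 = -0.00935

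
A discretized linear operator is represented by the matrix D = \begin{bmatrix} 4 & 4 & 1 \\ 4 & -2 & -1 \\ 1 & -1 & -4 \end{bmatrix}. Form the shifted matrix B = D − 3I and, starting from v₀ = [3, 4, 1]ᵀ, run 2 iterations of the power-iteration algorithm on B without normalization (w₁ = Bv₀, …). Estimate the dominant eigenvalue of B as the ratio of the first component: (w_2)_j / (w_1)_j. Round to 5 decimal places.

-1.20000

B = D − 3I has rows (1, 4, 1); (4, -5, -1); (1, -1, -7)
w1 = Bv₀ = (20, -9, -8)
w2 = Bw1 = (-24, 133, 85)
Ratio: -24/20 = -1.20000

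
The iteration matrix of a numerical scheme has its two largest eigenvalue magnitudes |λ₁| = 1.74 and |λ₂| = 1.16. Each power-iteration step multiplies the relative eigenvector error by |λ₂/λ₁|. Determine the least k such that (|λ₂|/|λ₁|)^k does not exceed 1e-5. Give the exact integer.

|λ₂/λ₁| = 1.16/1.74 = 0.66667
Need k ≥ ln(1e-5) / ln(0.66667) = -11.5129 / -0.4055 ≈ 28.394
Smallest integer k satisfying the bound: 29

29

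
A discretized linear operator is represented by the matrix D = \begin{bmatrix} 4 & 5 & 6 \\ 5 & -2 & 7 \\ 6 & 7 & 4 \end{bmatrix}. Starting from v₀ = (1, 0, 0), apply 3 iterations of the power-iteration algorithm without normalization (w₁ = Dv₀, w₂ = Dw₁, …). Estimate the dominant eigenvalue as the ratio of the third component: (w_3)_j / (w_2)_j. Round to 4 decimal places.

w1 = Dv₀ = (4·1 + 5·0 + 6·0; 5·1 + (-2)·0 + 7·0; 6·1 + 7·0 + 4·0) = (4, 5, 6)
w2 = Dw1 = (4·4 + 5·5 + 6·6; 5·4 + (-2)·5 + 7·6; 6·4 + 7·5 + 4·6) = (77, 52, 83)
w3 = Dw2 = (1066, 862, 1158)
Ratio at component: 1158 / 83 = 13.9518

13.9518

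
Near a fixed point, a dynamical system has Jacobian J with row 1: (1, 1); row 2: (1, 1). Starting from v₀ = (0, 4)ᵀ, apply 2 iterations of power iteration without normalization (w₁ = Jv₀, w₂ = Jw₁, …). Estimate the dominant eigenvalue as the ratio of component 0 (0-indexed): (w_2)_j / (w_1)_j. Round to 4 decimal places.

w1 = Jv₀ = (4, 4)
w2 = Jw1 = (8, 8)
Ratio at component: 8 / 4 = 2.0000

λ ≈ 2.0000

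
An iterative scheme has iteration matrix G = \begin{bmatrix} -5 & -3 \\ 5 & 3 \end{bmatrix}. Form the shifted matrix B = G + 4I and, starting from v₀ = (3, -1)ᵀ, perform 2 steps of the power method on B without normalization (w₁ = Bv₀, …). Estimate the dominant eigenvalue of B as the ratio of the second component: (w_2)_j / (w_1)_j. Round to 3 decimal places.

B = G + 4I has rows (-1, -3); (5, 7)
w1 = Bv₀ = ((-1)·3 + (-3)·(-1); 5·3 + 7·(-1)) = (0, 8)
w2 = Bw1 = ((-1)·0 + (-3)·8; 5·0 + 7·8) = (-24, 56)
Ratio: 56/8 = 7.000

μ ≈ 7.000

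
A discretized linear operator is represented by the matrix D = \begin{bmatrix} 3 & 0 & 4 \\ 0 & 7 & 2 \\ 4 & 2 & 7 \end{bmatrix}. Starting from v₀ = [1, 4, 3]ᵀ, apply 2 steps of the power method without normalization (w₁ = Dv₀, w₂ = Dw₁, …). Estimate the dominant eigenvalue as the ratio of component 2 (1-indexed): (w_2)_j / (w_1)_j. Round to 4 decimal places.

8.9412

w1 = Dv₀ = (15, 34, 33)
w2 = Dw1 = (177, 304, 359)
Ratio at component: 304 / 34 = 8.9412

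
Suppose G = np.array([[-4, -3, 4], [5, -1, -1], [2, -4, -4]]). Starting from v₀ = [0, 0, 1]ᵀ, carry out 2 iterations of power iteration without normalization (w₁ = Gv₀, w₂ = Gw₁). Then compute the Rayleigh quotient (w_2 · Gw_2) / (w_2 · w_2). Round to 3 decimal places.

w1 = Gv₀ = ((-4)·0 + (-3)·0 + 4·1; 5·0 + (-1)·0 + (-1)·1; 2·0 + (-4)·0 + (-4)·1) = (4, -1, -4)
w2 = Gw1 = ((-4)·4 + (-3)·(-1) + 4·(-4); 5·4 + (-1)·(-1) + (-1)·(-4); 2·4 + (-4)·(-1) + (-4)·(-4)) = (-29, 25, 28)
Gw2 = (153, -198, -270)
w2·Gw2 = (-29)·153 + 25·(-198) + 28·(-270) = -16947; w2·w2 = (-29)·(-29) + 25·25 + 28·28 = 2250
λ ≈ -16947/2250 = -7.532

λ ≈ -7.532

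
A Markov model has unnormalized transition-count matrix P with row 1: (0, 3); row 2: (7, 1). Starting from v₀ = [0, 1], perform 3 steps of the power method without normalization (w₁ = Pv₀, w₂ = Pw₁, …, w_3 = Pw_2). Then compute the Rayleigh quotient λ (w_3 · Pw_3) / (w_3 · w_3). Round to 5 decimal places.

w1 = Pv₀ = (0·0 + 3·1; 7·0 + 1·1) = (3, 1)
w2 = Pw1 = (0·3 + 3·1; 7·3 + 1·1) = (3, 22)
w3 = Pw2 = (66, 43)
Pw3 = (129, 505)
w3·Pw3 = 66·129 + 43·505 = 30229; w3·w3 = 66·66 + 43·43 = 6205
λ ≈ 30229/6205 = 4.87172

λ ≈ 4.87172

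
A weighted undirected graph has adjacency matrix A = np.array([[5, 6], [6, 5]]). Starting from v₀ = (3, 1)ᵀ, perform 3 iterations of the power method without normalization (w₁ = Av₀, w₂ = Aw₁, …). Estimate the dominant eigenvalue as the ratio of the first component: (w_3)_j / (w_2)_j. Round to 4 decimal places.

10.9506

w1 = Av₀ = (5·3 + 6·1; 6·3 + 5·1) = (21, 23)
w2 = Aw1 = (5·21 + 6·23; 6·21 + 5·23) = (243, 241)
w3 = Aw2 = (2661, 2663)
Ratio at component: 2661 / 243 = 10.9506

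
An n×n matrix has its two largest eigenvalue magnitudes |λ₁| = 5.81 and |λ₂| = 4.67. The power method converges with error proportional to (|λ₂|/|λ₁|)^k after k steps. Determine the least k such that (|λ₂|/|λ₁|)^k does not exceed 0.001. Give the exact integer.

|λ₂/λ₁| = 4.67/5.81 = 0.80379
Need k ≥ ln(0.001) / ln(0.80379) = -6.9078 / -0.2184 ≈ 31.626
Smallest integer k satisfying the bound: 32

32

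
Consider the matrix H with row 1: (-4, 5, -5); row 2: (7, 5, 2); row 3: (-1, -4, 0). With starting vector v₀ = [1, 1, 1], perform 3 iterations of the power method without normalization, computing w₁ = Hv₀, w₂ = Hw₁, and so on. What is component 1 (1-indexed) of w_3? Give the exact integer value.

-24

w1 = Hv₀ = ((-4)·1 + 5·1 + (-5)·1; 7·1 + 5·1 + 2·1; (-1)·1 + (-4)·1 + 0·1) = (-4, 14, -5)
w2 = Hw1 = ((-4)·(-4) + 5·14 + (-5)·(-5); 7·(-4) + 5·14 + 2·(-5); (-1)·(-4) + (-4)·14 + 0·(-5)) = (111, 32, -52)
w3 = Hw2 = (-24, 833, -239)
The requested component of w3 is -24.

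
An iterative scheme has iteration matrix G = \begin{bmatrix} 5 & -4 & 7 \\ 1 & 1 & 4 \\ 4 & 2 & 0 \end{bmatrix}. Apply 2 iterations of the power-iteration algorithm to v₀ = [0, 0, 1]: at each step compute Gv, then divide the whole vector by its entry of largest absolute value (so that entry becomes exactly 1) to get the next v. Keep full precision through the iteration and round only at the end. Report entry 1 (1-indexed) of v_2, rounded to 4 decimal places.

0.5278

Gv0 = (7.00000, 4.00000, 0.00000); divide by 7.00000 → v1 = (1.00000, 0.57143, 0.00000)
Gv1 = (2.71429, 1.57143, 5.14286); divide by 5.14286 → v2 = (0.52778, 0.30556, 1.00000)
Requested entry of v2: 19/36 = 0.5278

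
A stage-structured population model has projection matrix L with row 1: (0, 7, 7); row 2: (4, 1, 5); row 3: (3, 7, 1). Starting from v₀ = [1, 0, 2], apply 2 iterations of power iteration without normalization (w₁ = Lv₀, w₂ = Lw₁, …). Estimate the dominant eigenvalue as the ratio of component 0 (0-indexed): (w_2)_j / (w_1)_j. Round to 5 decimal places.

w1 = Lv₀ = (0·1 + 7·0 + 7·2; 4·1 + 1·0 + 5·2; 3·1 + 7·0 + 1·2) = (14, 14, 5)
w2 = Lw1 = (0·14 + 7·14 + 7·5; 4·14 + 1·14 + 5·5; 3·14 + 7·14 + 1·5) = (133, 95, 145)
Ratio at component: 133 / 14 = 9.50000

9.50000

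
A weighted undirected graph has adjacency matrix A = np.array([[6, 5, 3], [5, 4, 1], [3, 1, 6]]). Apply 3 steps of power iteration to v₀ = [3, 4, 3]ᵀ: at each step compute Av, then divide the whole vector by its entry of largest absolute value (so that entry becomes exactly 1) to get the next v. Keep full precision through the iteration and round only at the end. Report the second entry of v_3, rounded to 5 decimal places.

Av0 = (47.000000, 34.000000, 31.000000); divide by 47.000000 → v1 = (1.000000, 0.723404, 0.659574)
Av1 = (11.595745, 8.553191, 7.680851); divide by 11.595745 → v2 = (1.000000, 0.737615, 0.662385)
Av2 = (11.675229, 8.612844, 7.711927); divide by 11.675229 → v3 = (1.000000, 0.737702, 0.660537)
Requested entry of v3: 4694/6363 = 0.73770

0.73770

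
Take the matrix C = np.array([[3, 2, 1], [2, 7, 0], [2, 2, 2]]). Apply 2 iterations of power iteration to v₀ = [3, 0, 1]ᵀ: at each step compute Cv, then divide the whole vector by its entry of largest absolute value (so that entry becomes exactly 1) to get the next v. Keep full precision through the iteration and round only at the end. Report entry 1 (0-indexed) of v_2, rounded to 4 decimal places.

1.0000

Cv0 = (10.00000, 6.00000, 8.00000); divide by 10.00000 → v1 = (1.00000, 0.60000, 0.80000)
Cv1 = (5.00000, 6.20000, 4.80000); divide by 6.20000 → v2 = (0.80645, 1.00000, 0.77419)
Requested entry of v2: 62/62 = 1.0000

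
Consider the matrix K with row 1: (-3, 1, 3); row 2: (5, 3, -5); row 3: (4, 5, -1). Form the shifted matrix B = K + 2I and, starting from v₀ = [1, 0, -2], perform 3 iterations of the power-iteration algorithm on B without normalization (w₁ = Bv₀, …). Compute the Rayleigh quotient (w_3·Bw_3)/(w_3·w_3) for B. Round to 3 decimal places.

μ ≈ 3.714

B = K + 2I has rows (-1, 1, 3); (5, 5, -5); (4, 5, 1)
w1 = Bv₀ = ((-1)·1 + 1·0 + 3·(-2); 5·1 + 5·0 + (-5)·(-2); 4·1 + 5·0 + 1·(-2)) = (-7, 15, 2)
w2 = Bw1 = ((-1)·(-7) + 1·15 + 3·2; 5·(-7) + 5·15 + (-5)·2; 4·(-7) + 5·15 + 1·2) = (28, 30, 49)
w3 = Bw2 = (149, 45, 311)
Bw3 = (829, -585, 1132)
w3·Bw3 = 449248; w3·w3 = 120947; μ ≈ 449248/120947 = 3.714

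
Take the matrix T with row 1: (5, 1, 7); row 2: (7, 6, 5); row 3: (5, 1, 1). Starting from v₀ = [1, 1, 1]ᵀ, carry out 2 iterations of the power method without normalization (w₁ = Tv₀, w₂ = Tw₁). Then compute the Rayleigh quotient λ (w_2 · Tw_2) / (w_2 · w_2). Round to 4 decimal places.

w1 = Tv₀ = (5·1 + 1·1 + 7·1; 7·1 + 6·1 + 5·1; 5·1 + 1·1 + 1·1) = (13, 18, 7)
w2 = Tw1 = (5·13 + 1·18 + 7·7; 7·13 + 6·18 + 5·7; 5·13 + 1·18 + 1·7) = (132, 234, 90)
Tw2 = (1524, 2778, 984)
w2·Tw2 = 132·1524 + 234·2778 + 90·984 = 939780; w2·w2 = 132·132 + 234·234 + 90·90 = 80280
λ ≈ 939780/80280 = 11.7063

λ ≈ 11.7063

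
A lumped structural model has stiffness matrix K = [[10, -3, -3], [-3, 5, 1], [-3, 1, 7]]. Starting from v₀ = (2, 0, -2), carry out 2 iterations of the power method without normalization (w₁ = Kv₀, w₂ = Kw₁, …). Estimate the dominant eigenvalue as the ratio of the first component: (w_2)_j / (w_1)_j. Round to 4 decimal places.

w1 = Kv₀ = (10·2 + (-3)·0 + (-3)·(-2); (-3)·2 + 5·0 + 1·(-2); (-3)·2 + 1·0 + 7·(-2)) = (26, -8, -20)
w2 = Kw1 = (10·26 + (-3)·(-8) + (-3)·(-20); (-3)·26 + 5·(-8) + 1·(-20); (-3)·26 + 1·(-8) + 7·(-20)) = (344, -138, -226)
Ratio at component: 344 / 26 = 13.2308

λ ≈ 13.2308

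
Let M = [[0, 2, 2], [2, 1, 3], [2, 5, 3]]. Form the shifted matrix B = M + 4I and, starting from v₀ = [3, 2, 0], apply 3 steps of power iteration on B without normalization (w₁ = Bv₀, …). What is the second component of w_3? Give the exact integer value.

1728

B = M + 4I has rows (4, 2, 2); (2, 5, 3); (2, 5, 7)
w1 = Bv₀ = (4·3 + 2·2 + 2·0; 2·3 + 5·2 + 3·0; 2·3 + 5·2 + 7·0) = (16, 16, 16)
w2 = Bw1 = (4·16 + 2·16 + 2·16; 2·16 + 5·16 + 3·16; 2·16 + 5·16 + 7·16) = (128, 160, 224)
w3 = Bw2 = (1280, 1728, 2624)
Requested component of w3: 1728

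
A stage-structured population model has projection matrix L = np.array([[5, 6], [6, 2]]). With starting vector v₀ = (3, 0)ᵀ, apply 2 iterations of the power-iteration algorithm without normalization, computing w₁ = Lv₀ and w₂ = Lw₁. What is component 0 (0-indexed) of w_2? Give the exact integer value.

183

w1 = Lv₀ = (5·3 + 6·0; 6·3 + 2·0) = (15, 18)
w2 = Lw1 = (5·15 + 6·18; 6·15 + 2·18) = (183, 126)
The requested component of w2 is 183.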